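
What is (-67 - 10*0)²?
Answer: 4489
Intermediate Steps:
(-67 - 10*0)² = (-67 + 0)² = (-67)² = 4489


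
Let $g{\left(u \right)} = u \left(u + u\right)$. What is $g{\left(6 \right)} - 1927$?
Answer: $-1855$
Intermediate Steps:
$g{\left(u \right)} = 2 u^{2}$ ($g{\left(u \right)} = u 2 u = 2 u^{2}$)
$g{\left(6 \right)} - 1927 = 2 \cdot 6^{2} - 1927 = 2 \cdot 36 - 1927 = 72 - 1927 = -1855$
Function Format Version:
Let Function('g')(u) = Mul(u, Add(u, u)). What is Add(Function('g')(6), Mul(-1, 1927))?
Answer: -1855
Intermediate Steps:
Function('g')(u) = Mul(2, Pow(u, 2)) (Function('g')(u) = Mul(u, Mul(2, u)) = Mul(2, Pow(u, 2)))
Add(Function('g')(6), Mul(-1, 1927)) = Add(Mul(2, Pow(6, 2)), Mul(-1, 1927)) = Add(Mul(2, 36), -1927) = Add(72, -1927) = -1855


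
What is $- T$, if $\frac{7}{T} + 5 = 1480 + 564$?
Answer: $- \frac{7}{2039} \approx -0.0034331$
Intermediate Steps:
$T = \frac{7}{2039}$ ($T = \frac{7}{-5 + \left(1480 + 564\right)} = \frac{7}{-5 + 2044} = \frac{7}{2039} \approx 0.0034331$)
$- T = \left(-1\right) \frac{7}{2039} = - \frac{7}{2039}$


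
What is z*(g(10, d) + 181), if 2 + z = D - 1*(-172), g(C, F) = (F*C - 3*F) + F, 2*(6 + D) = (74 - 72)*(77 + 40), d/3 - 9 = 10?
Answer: 178997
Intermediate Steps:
d = 57 (d = 27 + 3*10 = 27 + 30 = 57)
D = 111 (D = -6 + ((74 - 72)*(77 + 40))/2 = -6 + (2*117)/2 = -6 + (1/2)*234 = -6 + 117 = 111)
g(C, F) = -2*F + C*F (g(C, F) = (C*F - 3*F) + F = (-3*F + C*F) + F = -2*F + C*F)
z = 281 (z = -2 + (111 - 1*(-172)) = -2 + (111 + 172) = -2 + 283 = 281)
z*(g(10, d) + 181) = 281*(57*(-2 + 10) + 181) = 281*(57*8 + 181) = 281*(456 + 181) = 281*637 = 178997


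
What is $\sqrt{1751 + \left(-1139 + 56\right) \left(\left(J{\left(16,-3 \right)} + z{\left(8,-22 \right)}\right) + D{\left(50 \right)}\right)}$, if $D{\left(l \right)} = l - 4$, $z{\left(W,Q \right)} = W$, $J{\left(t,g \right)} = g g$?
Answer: $i \sqrt{66478} \approx 257.83 i$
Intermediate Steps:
$J{\left(t,g \right)} = g^{2}$
$D{\left(l \right)} = -4 + l$
$\sqrt{1751 + \left(-1139 + 56\right) \left(\left(J{\left(16,-3 \right)} + z{\left(8,-22 \right)}\right) + D{\left(50 \right)}\right)} = \sqrt{1751 + \left(-1139 + 56\right) \left(\left(\left(-3\right)^{2} + 8\right) + \left(-4 + 50\right)\right)} = \sqrt{1751 - 1083 \left(\left(9 + 8\right) + 46\right)} = \sqrt{1751 - 1083 \left(17 + 46\right)} = \sqrt{1751 - 68229} = \sqrt{-66478} = i \sqrt{66478}$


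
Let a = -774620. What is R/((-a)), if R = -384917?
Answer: -384917/774620 ≈ -0.49691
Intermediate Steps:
R/((-a)) = -384917/((-1*(-774620))) = -384917/774620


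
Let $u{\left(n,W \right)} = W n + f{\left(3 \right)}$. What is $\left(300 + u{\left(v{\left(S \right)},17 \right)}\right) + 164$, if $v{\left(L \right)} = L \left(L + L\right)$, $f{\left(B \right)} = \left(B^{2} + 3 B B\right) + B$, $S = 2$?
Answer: $639$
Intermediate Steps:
$f{\left(B \right)} = B + 4 B^{2}$ ($f{\left(B \right)} = \left(B^{2} + 3 B^{2}\right) + B = 4 B^{2} + B = B + 4 B^{2}$)
$v{\left(L \right)} = 2 L^{2}$ ($v{\left(L \right)} = L 2 L = 2 L^{2}$)
$u{\left(n,W \right)} = 39 + W n$ ($u{\left(n,W \right)} = W n + 3 \left(1 + 4 \cdot 3\right) = W n + 3 \left(1 + 12\right) = W n + 3 \cdot 13 = W n + 39 = 39 + W n$)
$\left(300 + u{\left(v{\left(S \right)},17 \right)}\right) + 164 = \left(300 + \left(39 + 17 \cdot 2 \cdot 2^{2}\right)\right) + 164 = \left(300 + \left(39 + 17 \cdot 2 \cdot 4\right)\right) + 164 = \left(300 + \left(39 + 17 \cdot 8\right)\right) + 164 = \left(300 + \left(39 + 136\right)\right) + 164 = \left(300 + 175\right) + 164 = 475 + 164 = 639$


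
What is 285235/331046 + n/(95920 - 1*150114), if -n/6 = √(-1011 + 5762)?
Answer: 285235/331046 + 3*√4751/27097 ≈ 0.86925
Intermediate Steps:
n = -6*√4751 (n = -6*√(-1011 + 5762) = -6*√4751 ≈ -413.56)
285235/331046 + n/(95920 - 1*150114) = 285235/331046 + (-6*√4751)/(95920 - 1*150114) = 285235*(1/331046) + (-6*√4751)/(95920 - 150114) = 285235/331046 - 6*√4751/(-54194) = 285235/331046 - 6*√4751*(-1/54194) = 285235/331046 + 3*√4751/27097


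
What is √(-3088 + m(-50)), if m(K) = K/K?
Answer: 21*I*√7 ≈ 55.561*I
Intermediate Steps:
m(K) = 1
√(-3088 + m(-50)) = √(-3088 + 1) = √(-3087) = 21*I*√7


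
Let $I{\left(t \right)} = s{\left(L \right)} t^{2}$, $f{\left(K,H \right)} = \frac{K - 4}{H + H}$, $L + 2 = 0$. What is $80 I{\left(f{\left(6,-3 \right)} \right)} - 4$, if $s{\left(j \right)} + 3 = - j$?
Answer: $- \frac{116}{9} \approx -12.889$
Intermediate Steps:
$L = -2$ ($L = -2 + 0 = -2$)
$f{\left(K,H \right)} = \frac{-4 + K}{2 H}$
$s{\left(j \right)} = -3 - j$
$I{\left(t \right)} = - t^{2}$ ($I{\left(t \right)} = \left(-3 - -2\right) t^{2} = \left(-3 + 2\right) t^{2} = - t^{2}$)
$80 I{\left(f{\left(6,-3 \right)} \right)} - 4 = 80 \left(- \left(\frac{-4 + 6}{2 \left(-3\right)}\right)^{2}\right) - 4 = 80 \left(- \left(\frac{1}{2} \left(- \frac{1}{3}\right) 2\right)^{2}\right) - 4 = 80 \left(- \left(- \frac{1}{3}\right)^{2}\right) - 4 = 80 \left(\left(-1\right) \frac{1}{9}\right) - 4 = 80 \left(- \frac{1}{9}\right) - 4 = - \frac{80}{9} - 4 = - \frac{116}{9}$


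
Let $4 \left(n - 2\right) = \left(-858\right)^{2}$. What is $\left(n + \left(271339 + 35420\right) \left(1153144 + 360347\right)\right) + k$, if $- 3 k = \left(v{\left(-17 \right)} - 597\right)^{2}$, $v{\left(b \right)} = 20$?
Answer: $\frac{1392831176207}{3} \approx 4.6428 \cdot 10^{11}$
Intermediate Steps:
$n = 184043$ ($n = 2 + \frac{\left(-858\right)^{2}}{4} = 2 + \frac{1}{4} \cdot 736164 = 2 + 184041 = 184043$)
$k = - \frac{332929}{3}$ ($k = - \frac{\left(20 - 597\right)^{2}}{3} = - \frac{\left(-577\right)^{2}}{3} = \left(- \frac{1}{3}\right) 332929 = - \frac{332929}{3} \approx -1.1098 \cdot 10^{5}$)
$\left(n + \left(271339 + 35420\right) \left(1153144 + 360347\right)\right) + k = \left(184043 + \left(271339 + 35420\right) \left(1153144 + 360347\right)\right) - \frac{332929}{3} = \left(184043 + 306759 \cdot 1513491\right) - \frac{332929}{3} = \left(184043 + 464276985669\right) - \frac{332929}{3} = 464277169712 - \frac{332929}{3} = \frac{1392831176207}{3}$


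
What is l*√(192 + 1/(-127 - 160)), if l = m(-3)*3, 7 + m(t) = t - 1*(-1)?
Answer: -27*√15814561/287 ≈ -374.12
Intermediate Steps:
m(t) = -6 + t (m(t) = -7 + (t - 1*(-1)) = -7 + (t + 1) = -7 + (1 + t) = -6 + t)
l = -27 (l = (-6 - 3)*3 = -9*3 = -27)
l*√(192 + 1/(-127 - 160)) = -27*√(192 + 1/(-127 - 160)) = -27*√(192 + 1/(-287)) = -27*√(192 - 1/287) = -27*√15814561/287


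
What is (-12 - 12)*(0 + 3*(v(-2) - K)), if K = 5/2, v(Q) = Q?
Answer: 324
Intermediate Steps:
K = 5/2 (K = 5*(½) = 5/2 ≈ 2.5000)
(-12 - 12)*(0 + 3*(v(-2) - K)) = (-12 - 12)*(0 + 3*(-2 - 1*5/2)) = -24*(0 + 3*(-2 - 5/2)) = -24*(0 + 3*(-9/2)) = -24*(0 - 27/2) = -24*(-27/2) = 324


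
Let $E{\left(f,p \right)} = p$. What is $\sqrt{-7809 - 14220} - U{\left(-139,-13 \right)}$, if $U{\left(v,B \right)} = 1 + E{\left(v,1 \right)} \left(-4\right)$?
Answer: $3 + i \sqrt{22029} \approx 3.0 + 148.42 i$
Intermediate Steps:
$U{\left(v,B \right)} = -3$ ($U{\left(v,B \right)} = 1 + 1 \left(-4\right) = 1 - 4 = -3$)
$\sqrt{-7809 - 14220} - U{\left(-139,-13 \right)} = \sqrt{-7809 - 14220} - -3 = \sqrt{-22029} + 3 = i \sqrt{22029} + 3 = 3 + i \sqrt{22029}$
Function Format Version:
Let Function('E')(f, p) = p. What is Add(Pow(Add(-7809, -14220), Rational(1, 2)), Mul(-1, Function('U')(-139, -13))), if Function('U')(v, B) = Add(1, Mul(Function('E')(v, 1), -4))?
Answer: Add(3, Mul(I, Pow(22029, Rational(1, 2)))) ≈ Add(3.0000, Mul(148.42, I))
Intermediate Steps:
Function('U')(v, B) = -3 (Function('U')(v, B) = Add(1, Mul(1, -4)) = Add(1, -4) = -3)
Add(Pow(Add(-7809, -14220), Rational(1, 2)), Mul(-1, Function('U')(-139, -13))) = Add(Pow(Add(-7809, -14220), Rational(1, 2)), Mul(-1, -3)) = Add(Pow(-22029, Rational(1, 2)), 3) = Add(Mul(I, Pow(22029, Rational(1, 2))), 3) = Add(3, Mul(I, Pow(22029, Rational(1, 2))))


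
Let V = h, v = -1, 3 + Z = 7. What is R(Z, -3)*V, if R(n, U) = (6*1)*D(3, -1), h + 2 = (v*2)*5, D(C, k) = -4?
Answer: 288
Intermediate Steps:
Z = 4 (Z = -3 + 7 = 4)
h = -12 (h = -2 - 1*2*5 = -2 - 2*5 = -2 - 10 = -12)
V = -12
R(n, U) = -24 (R(n, U) = (6*1)*(-4) = 6*(-4) = -24)
R(Z, -3)*V = -24*(-12) = 288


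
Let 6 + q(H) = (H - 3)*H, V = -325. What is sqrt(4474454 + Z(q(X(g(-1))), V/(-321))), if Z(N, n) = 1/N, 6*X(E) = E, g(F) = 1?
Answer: sqrt(242913624818)/233 ≈ 2115.3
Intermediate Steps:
X(E) = E/6
q(H) = -6 + H*(-3 + H) (q(H) = -6 + (H - 3)*H = -6 + (-3 + H)*H = -6 + H*(-3 + H))
sqrt(4474454 + Z(q(X(g(-1))), V/(-321))) = sqrt(4474454 + 1/(-6 + ((1/6)*1)**2 - 1/2)) = sqrt(4474454 + 1/(-6 + (1/6)**2 - 3*1/6)) = sqrt(4474454 + 1/(-6 + 1/36 - 1/2)) = sqrt(4474454 + 1/(-233/36)) = sqrt(4474454 - 36/233) = sqrt(1042547746/233) = sqrt(242913624818)/233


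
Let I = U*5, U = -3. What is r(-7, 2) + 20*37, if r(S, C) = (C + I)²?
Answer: 909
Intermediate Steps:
I = -15 (I = -3*5 = -15)
r(S, C) = (-15 + C)² (r(S, C) = (C - 15)² = (-15 + C)²)
r(-7, 2) + 20*37 = (-15 + 2)² + 20*37 = (-13)² + 740 = 169 + 740 = 909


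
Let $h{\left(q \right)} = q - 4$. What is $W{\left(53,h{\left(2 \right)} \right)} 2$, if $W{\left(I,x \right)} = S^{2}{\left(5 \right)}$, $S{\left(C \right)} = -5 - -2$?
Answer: $18$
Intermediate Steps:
$h{\left(q \right)} = -4 + q$ ($h{\left(q \right)} = q - 4 = -4 + q$)
$S{\left(C \right)} = -3$ ($S{\left(C \right)} = -5 + 2 = -3$)
$W{\left(I,x \right)} = 9$ ($W{\left(I,x \right)} = \left(-3\right)^{2} = 9$)
$W{\left(53,h{\left(2 \right)} \right)} 2 = 9 \cdot 2 = 18$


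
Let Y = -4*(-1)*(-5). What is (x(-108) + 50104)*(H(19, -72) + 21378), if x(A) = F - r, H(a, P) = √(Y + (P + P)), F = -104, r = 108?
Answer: 1066591176 + 99784*I*√41 ≈ 1.0666e+9 + 6.3893e+5*I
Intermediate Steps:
Y = -20 (Y = 4*(-5) = -20)
H(a, P) = √(-20 + 2*P) (H(a, P) = √(-20 + (P + P)) = √(-20 + 2*P))
x(A) = -212 (x(A) = -104 - 1*108 = -104 - 108 = -212)
(x(-108) + 50104)*(H(19, -72) + 21378) = (-212 + 50104)*(√(-20 + 2*(-72)) + 21378) = 49892*(√(-20 - 144) + 21378) = 49892*(√(-164) + 21378) = 49892*(2*I*√41 + 21378) = 49892*(21378 + 2*I*√41) = 1066591176 + 99784*I*√41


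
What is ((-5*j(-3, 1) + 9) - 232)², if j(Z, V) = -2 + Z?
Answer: 39204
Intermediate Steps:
((-5*j(-3, 1) + 9) - 232)² = ((-5*(-2 - 3) + 9) - 232)² = ((-5*(-5) + 9) - 232)² = ((25 + 9) - 232)² = (34 - 232)² = (-198)² = 39204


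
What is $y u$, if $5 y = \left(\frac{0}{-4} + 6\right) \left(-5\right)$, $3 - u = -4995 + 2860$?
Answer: $-12828$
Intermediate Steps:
$u = 2138$ ($u = 3 - \left(-4995 + 2860\right) = 3 - -2135 = 3 + 2135 = 2138$)
$y = -6$ ($y = \frac{\left(\frac{0}{-4} + 6\right) \left(-5\right)}{5} = \frac{\left(0 \left(- \frac{1}{4}\right) + 6\right) \left(-5\right)}{5} = \frac{\left(0 + 6\right) \left(-5\right)}{5} = \frac{6 \left(-5\right)}{5} = \frac{1}{5} \left(-30\right) = -6$)
$y u = \left(-6\right) 2138 = -12828$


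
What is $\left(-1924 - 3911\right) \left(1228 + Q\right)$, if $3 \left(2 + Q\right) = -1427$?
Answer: $-4378195$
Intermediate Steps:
$Q = - \frac{1433}{3}$ ($Q = -2 + \frac{1}{3} \left(-1427\right) = -2 - \frac{1427}{3} = - \frac{1433}{3} \approx -477.67$)
$\left(-1924 - 3911\right) \left(1228 + Q\right) = \left(-1924 - 3911\right) \left(1228 - \frac{1433}{3}\right) = \left(-5835\right) \frac{2251}{3} = -4378195$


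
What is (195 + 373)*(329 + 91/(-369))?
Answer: 68904080/369 ≈ 1.8673e+5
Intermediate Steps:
(195 + 373)*(329 + 91/(-369)) = 568*(329 + 91*(-1/369)) = 568*(329 - 91/369) = 568*(121310/369) = 68904080/369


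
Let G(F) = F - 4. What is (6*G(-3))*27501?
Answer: -1155042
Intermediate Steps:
G(F) = -4 + F
(6*G(-3))*27501 = (6*(-4 - 3))*27501 = (6*(-7))*27501 = -42*27501 = -1155042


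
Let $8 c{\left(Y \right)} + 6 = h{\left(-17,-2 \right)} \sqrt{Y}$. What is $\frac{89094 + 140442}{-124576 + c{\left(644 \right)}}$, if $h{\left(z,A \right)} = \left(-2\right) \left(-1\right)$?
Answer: $- \frac{457517582208}{248309865605} - \frac{1836288 \sqrt{161}}{248309865605} \approx -1.8426$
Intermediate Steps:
$h{\left(z,A \right)} = 2$
$c{\left(Y \right)} = - \frac{3}{4} + \frac{\sqrt{Y}}{4}$ ($c{\left(Y \right)} = - \frac{3}{4} + \frac{2 \sqrt{Y}}{8} = - \frac{3}{4} + \frac{\sqrt{Y}}{4}$)
$\frac{89094 + 140442}{-124576 + c{\left(644 \right)}} = \frac{89094 + 140442}{-124576 - \left(\frac{3}{4} - \frac{\sqrt{644}}{4}\right)} = \frac{229536}{-124576 - \left(\frac{3}{4} - \frac{2 \sqrt{161}}{4}\right)} = \frac{229536}{-124576 - \left(\frac{3}{4} - \frac{\sqrt{161}}{2}\right)} = \frac{229536}{- \frac{498307}{4} + \frac{\sqrt{161}}{2}}$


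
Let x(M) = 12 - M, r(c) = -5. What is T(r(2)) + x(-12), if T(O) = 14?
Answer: 38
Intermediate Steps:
T(r(2)) + x(-12) = 14 + (12 - 1*(-12)) = 14 + (12 + 12) = 14 + 24 = 38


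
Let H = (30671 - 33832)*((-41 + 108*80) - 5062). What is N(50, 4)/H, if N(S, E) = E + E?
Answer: -8/11180457 ≈ -7.1553e-7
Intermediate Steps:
N(S, E) = 2*E
H = -11180457 (H = -3161*((-41 + 8640) - 5062) = -3161*(8599 - 5062) = -3161*3537 = -11180457)
N(50, 4)/H = (2*4)/(-11180457) = 8*(-1/11180457) = -8/11180457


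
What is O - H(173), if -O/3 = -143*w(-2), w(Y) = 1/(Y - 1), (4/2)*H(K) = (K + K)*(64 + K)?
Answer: -41144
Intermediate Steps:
H(K) = K*(64 + K) (H(K) = ((K + K)*(64 + K))/2 = ((2*K)*(64 + K))/2 = (2*K*(64 + K))/2 = K*(64 + K))
w(Y) = 1/(-1 + Y)
O = -143 (O = -(-429)/(-1 - 2) = -(-429)/(-3) = -(-429)*(-1)/3 = -3*143/3 = -143)
O - H(173) = -143 - 173*(64 + 173) = -143 - 173*237 = -143 - 1*41001 = -143 - 41001 = -41144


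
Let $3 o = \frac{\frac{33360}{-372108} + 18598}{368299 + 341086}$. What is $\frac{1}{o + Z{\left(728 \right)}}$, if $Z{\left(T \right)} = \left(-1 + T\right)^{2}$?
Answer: $\frac{65991958395}{34878664355253557} \approx 1.892 \cdot 10^{-6}$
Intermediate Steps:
$o = \frac{576702602}{65991958395}$ ($o = \frac{\left(\frac{33360}{-372108} + 18598\right) \frac{1}{368299 + 341086}}{3} = \frac{\left(33360 \left(- \frac{1}{372108}\right) + 18598\right) \frac{1}{709385}}{3} = \frac{\left(- \frac{2780}{31009} + 18598\right) \frac{1}{709385}}{3} = \frac{\frac{576702602}{31009} \cdot \frac{1}{709385}}{3} = \frac{1}{3} \cdot \frac{576702602}{21997319465} = \frac{576702602}{65991958395} \approx 0.008739$)
$\frac{1}{o + Z{\left(728 \right)}} = \frac{1}{\frac{576702602}{65991958395} + \left(-1 + 728\right)^{2}} = \frac{1}{\frac{576702602}{65991958395} + 727^{2}} = \frac{1}{\frac{576702602}{65991958395} + 528529} = \frac{1}{\frac{34878664355253557}{65991958395}} = \frac{65991958395}{34878664355253557}$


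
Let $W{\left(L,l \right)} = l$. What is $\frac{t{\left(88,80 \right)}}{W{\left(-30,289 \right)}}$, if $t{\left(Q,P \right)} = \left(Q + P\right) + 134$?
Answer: $\frac{302}{289} \approx 1.045$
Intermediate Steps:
$t{\left(Q,P \right)} = 134 + P + Q$ ($t{\left(Q,P \right)} = \left(P + Q\right) + 134 = 134 + P + Q$)
$\frac{t{\left(88,80 \right)}}{W{\left(-30,289 \right)}} = \frac{134 + 80 + 88}{289} = 302 \cdot \frac{1}{289} = \frac{302}{289}$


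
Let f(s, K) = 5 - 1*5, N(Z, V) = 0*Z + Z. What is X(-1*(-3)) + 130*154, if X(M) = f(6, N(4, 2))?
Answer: 20020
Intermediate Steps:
N(Z, V) = Z (N(Z, V) = 0 + Z = Z)
f(s, K) = 0 (f(s, K) = 5 - 5 = 0)
X(M) = 0
X(-1*(-3)) + 130*154 = 0 + 130*154 = 0 + 20020 = 20020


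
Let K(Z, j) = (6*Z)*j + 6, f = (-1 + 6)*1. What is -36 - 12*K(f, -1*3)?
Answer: 972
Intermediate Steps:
f = 5 (f = 5*1 = 5)
K(Z, j) = 6 + 6*Z*j (K(Z, j) = 6*Z*j + 6 = 6 + 6*Z*j)
-36 - 12*K(f, -1*3) = -36 - 12*(6 + 6*5*(-1*3)) = -36 - 12*(6 + 6*5*(-3)) = -36 - 12*(6 - 90) = -36 - 12*(-84) = -36 + 1008 = 972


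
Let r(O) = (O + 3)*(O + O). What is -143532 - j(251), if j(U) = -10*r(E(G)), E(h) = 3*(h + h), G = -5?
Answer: -127332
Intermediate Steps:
E(h) = 6*h (E(h) = 3*(2*h) = 6*h)
r(O) = 2*O*(3 + O) (r(O) = (3 + O)*(2*O) = 2*O*(3 + O))
j(U) = -16200 (j(U) = -20*6*(-5)*(3 + 6*(-5)) = -20*(-30)*(3 - 30) = -20*(-30)*(-27) = -10*1620 = -16200)
-143532 - j(251) = -143532 - 1*(-16200) = -143532 + 16200 = -127332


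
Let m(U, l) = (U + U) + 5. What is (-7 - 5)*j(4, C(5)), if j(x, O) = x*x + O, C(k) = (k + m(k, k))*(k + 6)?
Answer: -2832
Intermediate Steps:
m(U, l) = 5 + 2*U (m(U, l) = 2*U + 5 = 5 + 2*U)
C(k) = (5 + 3*k)*(6 + k) (C(k) = (k + (5 + 2*k))*(k + 6) = (5 + 3*k)*(6 + k))
j(x, O) = O + x² (j(x, O) = x² + O = O + x²)
(-7 - 5)*j(4, C(5)) = (-7 - 5)*((30 + 3*5² + 23*5) + 4²) = -12*((30 + 3*25 + 115) + 16) = -12*((30 + 75 + 115) + 16) = -12*(220 + 16) = -12*236 = -2832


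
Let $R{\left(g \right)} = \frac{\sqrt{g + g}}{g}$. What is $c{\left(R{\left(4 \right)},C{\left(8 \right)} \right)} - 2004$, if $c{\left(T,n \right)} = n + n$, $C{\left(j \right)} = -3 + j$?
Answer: $-1994$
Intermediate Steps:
$R{\left(g \right)} = \frac{\sqrt{2}}{\sqrt{g}}$ ($R{\left(g \right)} = \frac{\sqrt{2 g}}{g} = \frac{\sqrt{2} \sqrt{g}}{g} = \frac{\sqrt{2}}{\sqrt{g}}$)
$c{\left(T,n \right)} = 2 n$
$c{\left(R{\left(4 \right)},C{\left(8 \right)} \right)} - 2004 = 2 \left(-3 + 8\right) - 2004 = 2 \cdot 5 - 2004 = 10 - 2004 = -1994$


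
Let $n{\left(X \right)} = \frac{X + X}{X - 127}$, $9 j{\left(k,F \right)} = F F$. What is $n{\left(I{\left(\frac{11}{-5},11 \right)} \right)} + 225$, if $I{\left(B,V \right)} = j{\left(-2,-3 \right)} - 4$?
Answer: $\frac{14628}{65} \approx 225.05$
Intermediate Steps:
$j{\left(k,F \right)} = \frac{F^{2}}{9}$ ($j{\left(k,F \right)} = \frac{F F}{9} = \frac{F^{2}}{9}$)
$I{\left(B,V \right)} = -3$ ($I{\left(B,V \right)} = \frac{\left(-3\right)^{2}}{9} - 4 = \frac{1}{9} \cdot 9 - 4 = 1 - 4 = -3$)
$n{\left(X \right)} = \frac{2 X}{-127 + X}$
$n{\left(I{\left(\frac{11}{-5},11 \right)} \right)} + 225 = 2 \left(-3\right) \frac{1}{-127 - 3} + 225 = 2 \left(-3\right) \frac{1}{-130} + 225 = 2 \left(-3\right) \left(- \frac{1}{130}\right) + 225 = \frac{3}{65} + 225 = \frac{14628}{65}$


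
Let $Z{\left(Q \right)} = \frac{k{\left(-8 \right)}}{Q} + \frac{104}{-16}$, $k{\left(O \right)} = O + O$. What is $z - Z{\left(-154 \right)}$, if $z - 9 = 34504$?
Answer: $\frac{5315987}{154} \approx 34519.0$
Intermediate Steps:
$z = 34513$ ($z = 9 + 34504 = 34513$)
$k{\left(O \right)} = 2 O$
$Z{\left(Q \right)} = - \frac{13}{2} - \frac{16}{Q}$ ($Z{\left(Q \right)} = \frac{2 \left(-8\right)}{Q} + \frac{104}{-16} = - \frac{16}{Q} + 104 \left(- \frac{1}{16}\right) = - \frac{16}{Q} - \frac{13}{2} = - \frac{13}{2} - \frac{16}{Q}$)
$z - Z{\left(-154 \right)} = 34513 - \left(- \frac{13}{2} - \frac{16}{-154}\right) = 34513 - \left(- \frac{13}{2} - - \frac{8}{77}\right) = 34513 - \left(- \frac{13}{2} + \frac{8}{77}\right) = 34513 - - \frac{985}{154} = 34513 + \frac{985}{154} = \frac{5315987}{154}$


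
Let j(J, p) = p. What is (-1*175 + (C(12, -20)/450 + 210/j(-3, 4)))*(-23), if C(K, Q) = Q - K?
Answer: 1268611/450 ≈ 2819.1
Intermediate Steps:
(-1*175 + (C(12, -20)/450 + 210/j(-3, 4)))*(-23) = (-1*175 + ((-20 - 1*12)/450 + 210/4))*(-23) = (-175 + ((-20 - 12)*(1/450) + 210*(¼)))*(-23) = (-175 + (-32*1/450 + 105/2))*(-23) = (-175 + (-16/225 + 105/2))*(-23) = (-175 + 23593/450)*(-23) = -55157/450*(-23) = 1268611/450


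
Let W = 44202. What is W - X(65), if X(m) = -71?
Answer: 44273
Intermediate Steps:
W - X(65) = 44202 - 1*(-71) = 44202 + 71 = 44273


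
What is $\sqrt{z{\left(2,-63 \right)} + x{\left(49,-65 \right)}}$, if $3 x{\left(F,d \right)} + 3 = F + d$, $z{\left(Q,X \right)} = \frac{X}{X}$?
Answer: $\frac{4 i \sqrt{3}}{3} \approx 2.3094 i$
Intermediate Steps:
$z{\left(Q,X \right)} = 1$
$x{\left(F,d \right)} = -1 + \frac{F}{3} + \frac{d}{3}$ ($x{\left(F,d \right)} = -1 + \frac{F + d}{3} = -1 + \left(\frac{F}{3} + \frac{d}{3}\right) = -1 + \frac{F}{3} + \frac{d}{3}$)
$\sqrt{z{\left(2,-63 \right)} + x{\left(49,-65 \right)}} = \sqrt{1 + \left(-1 + \frac{1}{3} \cdot 49 + \frac{1}{3} \left(-65\right)\right)} = \sqrt{1 - \frac{19}{3}} = \sqrt{- \frac{16}{3}} = \frac{4 i \sqrt{3}}{3}$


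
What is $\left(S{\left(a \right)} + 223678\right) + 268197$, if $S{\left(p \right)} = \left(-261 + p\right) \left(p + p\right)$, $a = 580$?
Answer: $861915$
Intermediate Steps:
$S{\left(p \right)} = 2 p \left(-261 + p\right)$ ($S{\left(p \right)} = \left(-261 + p\right) 2 p = 2 p \left(-261 + p\right)$)
$\left(S{\left(a \right)} + 223678\right) + 268197 = \left(2 \cdot 580 \left(-261 + 580\right) + 223678\right) + 268197 = \left(2 \cdot 580 \cdot 319 + 223678\right) + 268197 = \left(370040 + 223678\right) + 268197 = 593718 + 268197 = 861915$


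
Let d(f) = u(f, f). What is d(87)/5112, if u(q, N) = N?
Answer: 29/1704 ≈ 0.017019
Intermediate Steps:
d(f) = f
d(87)/5112 = 87/5112 = 87*(1/5112) = 29/1704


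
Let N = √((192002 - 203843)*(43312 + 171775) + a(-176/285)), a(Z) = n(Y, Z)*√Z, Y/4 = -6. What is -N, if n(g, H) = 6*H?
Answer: -√(-206867498689575 - 4224*I*√3135)/285 ≈ -2.8848e-5 + 50466.0*I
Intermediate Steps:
Y = -24 (Y = 4*(-6) = -24)
a(Z) = 6*Z^(3/2) (a(Z) = (6*Z)*√Z = 6*Z^(3/2))
N = √(-2546845167 - 1408*I*√3135/27075) (N = √((192002 - 203843)*(43312 + 171775) + 6*(-176/285)^(3/2)) = √(-11841*215087 + 6*(-176*1/285)^(3/2)) = √(-2546845167 + 6*(-176/285)^(3/2)) = √(-2546845167 + 6*(-704*I*√3135/81225)) = √(-2546845167 - 1408*I*√3135/27075) ≈ 0.e-5 - 50466.0*I)
-N = -√(-206867498689575 - 4224*I*√3135)/285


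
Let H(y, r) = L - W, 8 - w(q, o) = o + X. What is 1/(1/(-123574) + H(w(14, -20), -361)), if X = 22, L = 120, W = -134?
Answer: 123574/31387795 ≈ 0.0039370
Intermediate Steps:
w(q, o) = -14 - o (w(q, o) = 8 - (o + 22) = 8 - (22 + o) = 8 + (-22 - o) = -14 - o)
H(y, r) = 254 (H(y, r) = 120 - 1*(-134) = 120 + 134 = 254)
1/(1/(-123574) + H(w(14, -20), -361)) = 1/(1/(-123574) + 254) = 1/(-1/123574 + 254) = 1/(31387795/123574) = 123574/31387795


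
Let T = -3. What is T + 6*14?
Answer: 81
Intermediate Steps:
T + 6*14 = -3 + 6*14 = -3 + 84 = 81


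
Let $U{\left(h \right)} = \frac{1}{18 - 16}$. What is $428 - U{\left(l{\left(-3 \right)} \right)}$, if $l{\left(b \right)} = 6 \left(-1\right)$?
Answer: $\frac{855}{2} \approx 427.5$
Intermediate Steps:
$l{\left(b \right)} = -6$
$U{\left(h \right)} = \frac{1}{2}$
$428 - U{\left(l{\left(-3 \right)} \right)} = 428 - \frac{1}{2} = \frac{855}{2}$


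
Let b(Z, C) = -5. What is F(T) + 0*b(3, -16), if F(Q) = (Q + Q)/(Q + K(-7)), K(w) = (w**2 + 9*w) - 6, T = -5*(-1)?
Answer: -2/3 ≈ -0.66667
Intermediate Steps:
T = 5
K(w) = -6 + w**2 + 9*w
F(Q) = 2*Q/(-20 + Q) (F(Q) = (Q + Q)/(Q + (-6 + (-7)**2 + 9*(-7))) = (2*Q)/(Q + (-6 + 49 - 63)) = (2*Q)/(Q - 20) = (2*Q)/(-20 + Q) = 2*Q/(-20 + Q))
F(T) + 0*b(3, -16) = 2*5/(-20 + 5) + 0*(-5) = 2*5/(-15) + 0 = 2*5*(-1/15) + 0 = -2/3 + 0 = -2/3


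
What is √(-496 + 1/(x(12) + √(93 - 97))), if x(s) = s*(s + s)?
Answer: √(-853159995040 - 41474*I)/41474 ≈ 5.4132e-7 - 22.271*I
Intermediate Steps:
x(s) = 2*s² (x(s) = s*(2*s) = 2*s²)
√(-496 + 1/(x(12) + √(93 - 97))) = √(-496 + 1/(2*12² + √(93 - 97))) = √(-496 + 1/(2*144 + √(-4))) = √(-496 + 1/(288 + 2*I)) = √(-496 + (288 - 2*I)/82948)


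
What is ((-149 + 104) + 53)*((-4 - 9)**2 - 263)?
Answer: -752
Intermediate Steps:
((-149 + 104) + 53)*((-4 - 9)**2 - 263) = (-45 + 53)*((-13)**2 - 263) = 8*(169 - 263) = 8*(-94) = -752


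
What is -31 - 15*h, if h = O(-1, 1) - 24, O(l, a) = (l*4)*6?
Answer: 689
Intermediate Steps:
O(l, a) = 24*l (O(l, a) = (4*l)*6 = 24*l)
h = -48 (h = 24*(-1) - 24 = -24 - 24 = -48)
-31 - 15*h = -31 - 15*(-48) = -31 + 720 = 689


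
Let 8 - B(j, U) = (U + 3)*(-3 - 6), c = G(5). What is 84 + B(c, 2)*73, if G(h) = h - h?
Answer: 3953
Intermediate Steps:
G(h) = 0
c = 0
B(j, U) = 35 + 9*U (B(j, U) = 8 - (U + 3)*(-3 - 6) = 8 - (3 + U)*(-9) = 8 - (-27 - 9*U) = 8 + (27 + 9*U) = 35 + 9*U)
84 + B(c, 2)*73 = 84 + (35 + 9*2)*73 = 84 + (35 + 18)*73 = 84 + 53*73 = 84 + 3869 = 3953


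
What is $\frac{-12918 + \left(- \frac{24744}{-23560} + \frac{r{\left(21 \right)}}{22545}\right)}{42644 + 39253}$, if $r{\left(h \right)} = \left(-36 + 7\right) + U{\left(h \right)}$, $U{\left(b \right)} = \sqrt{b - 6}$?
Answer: $- \frac{171524257334}{1087510672485} + \frac{\sqrt{15}}{1846367865} \approx -0.15772$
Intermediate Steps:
$U{\left(b \right)} = \sqrt{-6 + b}$
$r{\left(h \right)} = -29 + \sqrt{-6 + h}$ ($r{\left(h \right)} = \left(-36 + 7\right) + \sqrt{-6 + h} = -29 + \sqrt{-6 + h}$)
$\frac{-12918 + \left(- \frac{24744}{-23560} + \frac{r{\left(21 \right)}}{22545}\right)}{42644 + 39253} = \frac{-12918 + \left(- \frac{24744}{-23560} + \frac{-29 + \sqrt{-6 + 21}}{22545}\right)}{42644 + 39253} = \frac{-12918 + \left(\left(-24744\right) \left(- \frac{1}{23560}\right) + \left(-29 + \sqrt{15}\right) \frac{1}{22545}\right)}{81897} = \left(-12918 + \left(\frac{3093}{2945} - \left(\frac{29}{22545} - \frac{\sqrt{15}}{22545}\right)\right)\right) \frac{1}{81897} = \left(-12918 + \left(\frac{13929256}{13279005} + \frac{\sqrt{15}}{22545}\right)\right) \frac{1}{81897} = \left(- \frac{171524257334}{13279005} + \frac{\sqrt{15}}{22545}\right) \frac{1}{81897} = - \frac{171524257334}{1087510672485} + \frac{\sqrt{15}}{1846367865}$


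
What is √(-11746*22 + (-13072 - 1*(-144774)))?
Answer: I*√126710 ≈ 355.96*I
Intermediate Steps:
√(-11746*22 + (-13072 - 1*(-144774))) = √(-258412 + (-13072 + 144774)) = √(-258412 + 131702) = √(-126710) = I*√126710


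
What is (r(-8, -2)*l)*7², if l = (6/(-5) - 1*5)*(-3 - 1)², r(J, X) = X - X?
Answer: 0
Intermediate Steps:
r(J, X) = 0
l = -496/5 (l = (6*(-⅕) - 5)*(-4)² = (-6/5 - 5)*16 = -31/5*16 = -496/5 ≈ -99.200)
(r(-8, -2)*l)*7² = (0*(-496/5))*7² = 0*49 = 0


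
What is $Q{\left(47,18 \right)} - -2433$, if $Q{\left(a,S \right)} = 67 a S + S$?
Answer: $59133$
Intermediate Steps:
$Q{\left(a,S \right)} = S + 67 S a$ ($Q{\left(a,S \right)} = 67 S a + S = S + 67 S a$)
$Q{\left(47,18 \right)} - -2433 = 18 \left(1 + 67 \cdot 47\right) - -2433 = 18 \left(1 + 3149\right) + 2433 = 18 \cdot 3150 + 2433 = 56700 + 2433 = 59133$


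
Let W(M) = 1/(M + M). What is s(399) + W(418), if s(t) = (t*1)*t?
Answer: 133092037/836 ≈ 1.5920e+5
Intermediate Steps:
W(M) = 1/(2*M)
s(t) = t**2 (s(t) = t*t = t**2)
s(399) + W(418) = 399**2 + (1/2)/418 = 159201 + (1/2)*(1/418) = 159201 + 1/836 = 133092037/836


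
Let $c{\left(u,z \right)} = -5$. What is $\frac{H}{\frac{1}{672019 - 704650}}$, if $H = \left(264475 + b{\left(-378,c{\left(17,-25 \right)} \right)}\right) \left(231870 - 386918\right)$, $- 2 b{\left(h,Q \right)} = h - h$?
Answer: $1338077221393800$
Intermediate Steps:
$b{\left(h,Q \right)} = 0$ ($b{\left(h,Q \right)} = - \frac{h - h}{2} = \left(- \frac{1}{2}\right) 0 = 0$)
$H = -41006319800$ ($H = \left(264475 + 0\right) \left(231870 - 386918\right) = 264475 \left(-155048\right) = -41006319800$)
$\frac{H}{\frac{1}{672019 - 704650}} = - \frac{41006319800}{\frac{1}{672019 - 704650}} = - \frac{41006319800}{\frac{1}{-32631}} = - \frac{41006319800}{- \frac{1}{32631}} = \left(-41006319800\right) \left(-32631\right) = 1338077221393800$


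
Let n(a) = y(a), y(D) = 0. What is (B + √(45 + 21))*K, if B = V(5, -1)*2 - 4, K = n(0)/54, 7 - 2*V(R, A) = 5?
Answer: 0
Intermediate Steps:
V(R, A) = 1 (V(R, A) = 7/2 - ½*5 = 7/2 - 5/2 = 1)
n(a) = 0
K = 0 (K = 0/54 = 0*(1/54) = 0)
B = -2 (B = 1*2 - 4 = 2 - 4 = -2)
(B + √(45 + 21))*K = (-2 + √(45 + 21))*0 = (-2 + √66)*0 = 0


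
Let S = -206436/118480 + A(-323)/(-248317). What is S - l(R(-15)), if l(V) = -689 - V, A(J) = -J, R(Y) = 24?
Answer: 5231396662707/7355149540 ≈ 711.26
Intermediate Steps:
S = -12824959313/7355149540 (S = -206436/118480 - 1*(-323)/(-248317) = -206436*1/118480 + 323*(-1/248317) = -51609/29620 - 323/248317 = -12824959313/7355149540 ≈ -1.7437)
S - l(R(-15)) = -12824959313/7355149540 - (-689 - 1*24) = -12824959313/7355149540 - (-689 - 24) = -12824959313/7355149540 - 1*(-713) = -12824959313/7355149540 + 713 = 5231396662707/7355149540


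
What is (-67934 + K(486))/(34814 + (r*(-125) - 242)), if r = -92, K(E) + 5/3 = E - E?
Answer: -203807/138216 ≈ -1.4746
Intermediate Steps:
K(E) = -5/3 (K(E) = -5/3 + (E - E) = -5/3 + 0 = -5/3)
(-67934 + K(486))/(34814 + (r*(-125) - 242)) = (-67934 - 5/3)/(34814 + (-92*(-125) - 242)) = -203807/(3*(34814 + (11500 - 242))) = -203807/(3*(34814 + 11258)) = -203807/3/46072 = -203807/3*1/46072 = -203807/138216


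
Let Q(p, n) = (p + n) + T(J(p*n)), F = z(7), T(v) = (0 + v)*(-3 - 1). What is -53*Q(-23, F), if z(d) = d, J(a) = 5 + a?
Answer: -32224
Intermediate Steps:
T(v) = -4*v (T(v) = v*(-4) = -4*v)
F = 7
Q(p, n) = -20 + n + p - 4*n*p (Q(p, n) = (p + n) - 4*(5 + p*n) = (n + p) - 4*(5 + n*p) = (n + p) + (-20 - 4*n*p) = -20 + n + p - 4*n*p)
-53*Q(-23, F) = -53*(-20 + 7 - 23 - 4*7*(-23)) = -53*(-20 + 7 - 23 + 644) = -53*608 = -32224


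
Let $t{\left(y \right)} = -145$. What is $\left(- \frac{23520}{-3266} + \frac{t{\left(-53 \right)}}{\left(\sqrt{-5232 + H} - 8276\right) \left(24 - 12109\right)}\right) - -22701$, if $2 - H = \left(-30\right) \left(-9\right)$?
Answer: $\frac{21617380688515786}{951963576629} - \frac{145 i \sqrt{55}}{82779441446} \approx 22708.0 - 1.2991 \cdot 10^{-8} i$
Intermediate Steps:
$H = -268$ ($H = 2 - \left(-30\right) \left(-9\right) = 2 - 270 = -268$)
$\left(- \frac{23520}{-3266} + \frac{t{\left(-53 \right)}}{\left(\sqrt{-5232 + H} - 8276\right) \left(24 - 12109\right)}\right) - -22701 = \left(- \frac{23520}{-3266} - \frac{145}{\left(\sqrt{-5232 - 268} - 8276\right) \left(24 - 12109\right)}\right) - -22701 = \left(\left(-23520\right) \left(- \frac{1}{3266}\right) - \frac{145}{\left(\sqrt{-5500} - 8276\right) \left(-12085\right)}\right) + 22701 = \left(\frac{11760}{1633} - \frac{145}{\left(10 i \sqrt{55} - 8276\right) \left(-12085\right)}\right) + 22701 = \left(\frac{11760}{1633} - \frac{145}{\left(-8276 + 10 i \sqrt{55}\right) \left(-12085\right)}\right) + 22701 = \left(\frac{11760}{1633} - \frac{145}{100015460 - 120850 i \sqrt{55}}\right) + 22701 = \frac{37082493}{1633} - \frac{145}{100015460 - 120850 i \sqrt{55}}$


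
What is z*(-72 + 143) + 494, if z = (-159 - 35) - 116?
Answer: -21516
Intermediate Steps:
z = -310 (z = -194 - 116 = -310)
z*(-72 + 143) + 494 = -310*(-72 + 143) + 494 = -310*71 + 494 = -22010 + 494 = -21516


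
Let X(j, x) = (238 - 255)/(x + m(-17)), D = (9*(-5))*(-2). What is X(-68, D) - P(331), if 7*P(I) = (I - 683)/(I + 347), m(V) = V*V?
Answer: 26363/899367 ≈ 0.029313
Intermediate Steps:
m(V) = V²
P(I) = (-683 + I)/(7*(347 + I)) (P(I) = ((I - 683)/(I + 347))/7 = ((-683 + I)/(347 + I))/7 = (-683 + I)/(7*(347 + I)))
D = 90 (D = -45*(-2) = 90)
X(j, x) = -17/(289 + x) (X(j, x) = (238 - 255)/(x + (-17)²) = -17/(x + 289) = -17/(289 + x))
X(-68, D) - P(331) = -17/(289 + 90) - (-683 + 331)/(7*(347 + 331)) = -17/379 - (-352)/(7*678) = -17*1/379 - (-352)/(7*678) = -17/379 - 1*(-176/2373) = -17/379 + 176/2373 = 26363/899367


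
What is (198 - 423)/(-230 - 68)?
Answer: 225/298 ≈ 0.75503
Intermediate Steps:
(198 - 423)/(-230 - 68) = -225/(-298) = -225*(-1/298) = 225/298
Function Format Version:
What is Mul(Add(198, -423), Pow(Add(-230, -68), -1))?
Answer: Rational(225, 298) ≈ 0.75503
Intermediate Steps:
Mul(Add(198, -423), Pow(Add(-230, -68), -1)) = Mul(-225, Pow(-298, -1)) = Mul(-225, Rational(-1, 298)) = Rational(225, 298)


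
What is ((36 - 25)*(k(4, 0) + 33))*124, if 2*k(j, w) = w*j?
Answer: 45012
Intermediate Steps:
k(j, w) = j*w/2 (k(j, w) = (w*j)/2 = (j*w)/2 = j*w/2)
((36 - 25)*(k(4, 0) + 33))*124 = ((36 - 25)*((½)*4*0 + 33))*124 = (11*(0 + 33))*124 = (11*33)*124 = 363*124 = 45012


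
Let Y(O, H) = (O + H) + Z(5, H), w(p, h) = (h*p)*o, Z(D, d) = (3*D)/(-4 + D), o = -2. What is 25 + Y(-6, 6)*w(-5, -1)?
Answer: -125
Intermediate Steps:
Z(D, d) = 3*D/(-4 + D)
w(p, h) = -2*h*p (w(p, h) = (h*p)*(-2) = -2*h*p)
Y(O, H) = 15 + H + O (Y(O, H) = (O + H) + 3*5/(-4 + 5) = (H + O) + 3*5/1 = (H + O) + 3*5*1 = (H + O) + 15 = 15 + H + O)
25 + Y(-6, 6)*w(-5, -1) = 25 + (15 + 6 - 6)*(-2*(-1)*(-5)) = 25 + 15*(-10) = 25 - 150 = -125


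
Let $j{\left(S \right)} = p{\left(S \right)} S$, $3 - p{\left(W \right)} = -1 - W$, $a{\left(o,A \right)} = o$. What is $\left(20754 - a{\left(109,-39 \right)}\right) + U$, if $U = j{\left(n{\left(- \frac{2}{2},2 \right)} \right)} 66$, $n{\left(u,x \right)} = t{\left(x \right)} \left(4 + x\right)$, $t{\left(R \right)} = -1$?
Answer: $21437$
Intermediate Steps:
$p{\left(W \right)} = 4 + W$ ($p{\left(W \right)} = 3 - \left(-1 - W\right) = 3 + \left(1 + W\right) = 4 + W$)
$n{\left(u,x \right)} = -4 - x$ ($n{\left(u,x \right)} = - (4 + x) = -4 - x$)
$j{\left(S \right)} = S \left(4 + S\right)$ ($j{\left(S \right)} = \left(4 + S\right) S = S \left(4 + S\right)$)
$U = 792$ ($U = \left(-4 - 2\right) \left(4 - 6\right) 66 = - 6 \left(4 - 6\right) 66 = \left(-6\right) \left(-2\right) 66 = 12 \cdot 66 = 792$)
$\left(20754 - a{\left(109,-39 \right)}\right) + U = \left(20754 - 109\right) + 792 = 20645 + 792 = 21437$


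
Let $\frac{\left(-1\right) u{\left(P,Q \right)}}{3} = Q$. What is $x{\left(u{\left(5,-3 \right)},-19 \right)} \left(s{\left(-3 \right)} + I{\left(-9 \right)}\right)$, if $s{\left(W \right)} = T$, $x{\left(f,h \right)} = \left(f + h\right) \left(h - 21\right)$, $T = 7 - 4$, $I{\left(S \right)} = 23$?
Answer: $10400$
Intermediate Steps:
$T = 3$ ($T = 7 - 4 = 3$)
$u{\left(P,Q \right)} = - 3 Q$
$x{\left(f,h \right)} = \left(-21 + h\right) \left(f + h\right)$ ($x{\left(f,h \right)} = \left(f + h\right) \left(-21 + h\right) = \left(-21 + h\right) \left(f + h\right)$)
$s{\left(W \right)} = 3$
$x{\left(u{\left(5,-3 \right)},-19 \right)} \left(s{\left(-3 \right)} + I{\left(-9 \right)}\right) = \left(\left(-19\right)^{2} - 21 \left(\left(-3\right) \left(-3\right)\right) - -399 + \left(-3\right) \left(-3\right) \left(-19\right)\right) \left(3 + 23\right) = \left(361 - 189 + 399 + 9 \left(-19\right)\right) 26 = \left(361 - 189 + 399 - 171\right) 26 = 400 \cdot 26 = 10400$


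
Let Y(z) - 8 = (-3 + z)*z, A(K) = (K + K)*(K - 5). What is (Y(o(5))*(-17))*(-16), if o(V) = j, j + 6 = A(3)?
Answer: 104992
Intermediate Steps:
A(K) = 2*K*(-5 + K) (A(K) = (2*K)*(-5 + K) = 2*K*(-5 + K))
j = -18 (j = -6 + 2*3*(-5 + 3) = -6 + 2*3*(-2) = -6 - 12 = -18)
o(V) = -18
Y(z) = 8 + z*(-3 + z) (Y(z) = 8 + (-3 + z)*z = 8 + z*(-3 + z))
(Y(o(5))*(-17))*(-16) = ((8 + (-18)² - 3*(-18))*(-17))*(-16) = ((8 + 324 + 54)*(-17))*(-16) = (386*(-17))*(-16) = -6562*(-16) = 104992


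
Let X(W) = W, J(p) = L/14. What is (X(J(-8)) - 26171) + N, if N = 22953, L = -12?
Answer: -22532/7 ≈ -3218.9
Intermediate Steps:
J(p) = -6/7 (J(p) = -12/14 = -12*1/14 = -6/7)
(X(J(-8)) - 26171) + N = (-6/7 - 26171) + 22953 = -183203/7 + 22953 = -22532/7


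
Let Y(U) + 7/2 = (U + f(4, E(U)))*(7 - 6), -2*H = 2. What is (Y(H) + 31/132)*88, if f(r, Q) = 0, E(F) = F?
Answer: -1126/3 ≈ -375.33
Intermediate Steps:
H = -1 (H = -½*2 = -1)
Y(U) = -7/2 + U (Y(U) = -7/2 + (U + 0)*(7 - 6) = -7/2 + U*1 = -7/2 + U)
(Y(H) + 31/132)*88 = ((-7/2 - 1) + 31/132)*88 = (-9/2 + 31*(1/132))*88 = (-9/2 + 31/132)*88 = -563/132*88 = -1126/3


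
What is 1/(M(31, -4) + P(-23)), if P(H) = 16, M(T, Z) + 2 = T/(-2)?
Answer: -⅔ ≈ -0.66667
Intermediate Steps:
M(T, Z) = -2 - T/2 (M(T, Z) = -2 + T/(-2) = -2 + T*(-½) = -2 - T/2)
1/(M(31, -4) + P(-23)) = 1/((-2 - ½*31) + 16) = 1/((-2 - 31/2) + 16) = 1/(-35/2 + 16) = 1/(-3/2) = -⅔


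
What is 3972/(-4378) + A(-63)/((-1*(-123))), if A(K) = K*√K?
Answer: -1986/2189 - 63*I*√7/41 ≈ -0.90726 - 4.0654*I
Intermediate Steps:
A(K) = K^(3/2)
3972/(-4378) + A(-63)/((-1*(-123))) = 3972/(-4378) + (-63)^(3/2)/((-1*(-123))) = 3972*(-1/4378) - 189*I*√7/123 = -1986/2189 - 189*I*√7*(1/123) = -1986/2189 - 63*I*√7/41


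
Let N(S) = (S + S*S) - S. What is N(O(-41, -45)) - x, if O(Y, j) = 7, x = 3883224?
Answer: -3883175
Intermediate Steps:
N(S) = S² (N(S) = (S + S²) - S = S²)
N(O(-41, -45)) - x = 7² - 1*3883224 = 49 - 3883224 = -3883175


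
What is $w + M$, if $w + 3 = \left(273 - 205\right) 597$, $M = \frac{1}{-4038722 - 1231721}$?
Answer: $\frac{213943092698}{5270443} \approx 40593.0$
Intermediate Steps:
$M = - \frac{1}{5270443}$ ($M = \frac{1}{-5270443} = - \frac{1}{5270443} \approx -1.8974 \cdot 10^{-7}$)
$w = 40593$ ($w = -3 + \left(273 - 205\right) 597 = -3 + 68 \cdot 597 = -3 + 40596 = 40593$)
$w + M = 40593 - \frac{1}{5270443} = \frac{213943092698}{5270443}$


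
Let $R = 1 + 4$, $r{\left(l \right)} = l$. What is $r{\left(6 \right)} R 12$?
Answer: $360$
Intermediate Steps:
$R = 5$
$r{\left(6 \right)} R 12 = 6 \cdot 5 \cdot 12 = 30 \cdot 12 = 360$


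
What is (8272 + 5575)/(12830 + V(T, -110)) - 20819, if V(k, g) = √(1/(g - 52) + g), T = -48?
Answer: (-20819*√35642 + 4807690614*I)/(√35642 - 230940*I) ≈ -20818.0 - 0.00088228*I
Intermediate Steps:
V(k, g) = √(g + 1/(-52 + g)) (V(k, g) = √(1/(-52 + g) + g) = √(g + 1/(-52 + g)))
(8272 + 5575)/(12830 + V(T, -110)) - 20819 = (8272 + 5575)/(12830 + √((1 - 110*(-52 - 110))/(-52 - 110))) - 20819 = 13847/(12830 + √((1 - 110*(-162))/(-162))) - 20819 = 13847/(12830 + √(-(1 + 17820)/162)) - 20819 = 13847/(12830 + √(-1/162*17821)) - 20819 = 13847/(12830 + √(-17821/162)) - 20819 = 13847/(12830 + I*√35642/18) - 20819 = -20819 + 13847/(12830 + I*√35642/18)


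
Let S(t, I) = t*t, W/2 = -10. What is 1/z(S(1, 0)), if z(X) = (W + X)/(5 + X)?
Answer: -6/19 ≈ -0.31579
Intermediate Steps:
W = -20 (W = 2*(-10) = -20)
S(t, I) = t²
z(X) = (-20 + X)/(5 + X)
1/z(S(1, 0)) = 1/((-20 + 1²)/(5 + 1²)) = 1/((-20 + 1)/(5 + 1)) = 1/(-19/6) = -6/19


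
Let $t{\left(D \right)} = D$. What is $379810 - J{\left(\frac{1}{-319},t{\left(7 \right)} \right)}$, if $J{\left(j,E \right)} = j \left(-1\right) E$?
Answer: $\frac{121159383}{319} \approx 3.7981 \cdot 10^{5}$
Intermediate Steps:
$J{\left(j,E \right)} = - E j$ ($J{\left(j,E \right)} = - j E = - E j$)
$379810 - J{\left(\frac{1}{-319},t{\left(7 \right)} \right)} = 379810 - \left(-1\right) 7 \frac{1}{-319} = 379810 - \left(-1\right) 7 \left(- \frac{1}{319}\right) = 379810 - \frac{7}{319} = \frac{121159383}{319}$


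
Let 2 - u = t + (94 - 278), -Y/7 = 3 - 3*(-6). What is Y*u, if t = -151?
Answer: -49539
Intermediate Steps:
Y = -147 (Y = -7*(3 - 3*(-6)) = -7*(3 + 18) = -7*21 = -147)
u = 337 (u = 2 - (-151 + (94 - 278)) = 2 - (-151 - 184) = 2 - 1*(-335) = 2 + 335 = 337)
Y*u = -147*337 = -49539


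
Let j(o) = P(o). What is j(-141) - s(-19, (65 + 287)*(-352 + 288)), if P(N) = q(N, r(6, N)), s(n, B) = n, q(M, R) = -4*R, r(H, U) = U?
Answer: 583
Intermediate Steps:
P(N) = -4*N
j(o) = -4*o
j(-141) - s(-19, (65 + 287)*(-352 + 288)) = -4*(-141) - 1*(-19) = 564 + 19 = 583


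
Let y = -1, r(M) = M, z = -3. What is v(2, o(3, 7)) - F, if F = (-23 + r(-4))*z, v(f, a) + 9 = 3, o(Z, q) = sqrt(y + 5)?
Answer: -87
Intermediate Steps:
o(Z, q) = 2 (o(Z, q) = sqrt(-1 + 5) = sqrt(4) = 2)
v(f, a) = -6 (v(f, a) = -9 + 3 = -6)
F = 81 (F = (-23 - 4)*(-3) = -27*(-3) = 81)
v(2, o(3, 7)) - F = -6 - 1*81 = -6 - 81 = -87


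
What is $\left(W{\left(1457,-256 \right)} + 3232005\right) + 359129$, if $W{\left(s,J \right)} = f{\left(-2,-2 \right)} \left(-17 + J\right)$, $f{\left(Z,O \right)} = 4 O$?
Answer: $3593318$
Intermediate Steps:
$W{\left(s,J \right)} = 136 - 8 J$ ($W{\left(s,J \right)} = 4 \left(-2\right) \left(-17 + J\right) = - 8 \left(-17 + J\right) = 136 - 8 J$)
$\left(W{\left(1457,-256 \right)} + 3232005\right) + 359129 = \left(\left(136 - -2048\right) + 3232005\right) + 359129 = \left(\left(136 + 2048\right) + 3232005\right) + 359129 = \left(2184 + 3232005\right) + 359129 = 3234189 + 359129 = 3593318$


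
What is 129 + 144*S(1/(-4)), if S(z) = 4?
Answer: 705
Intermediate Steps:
129 + 144*S(1/(-4)) = 129 + 144*4 = 129 + 576 = 705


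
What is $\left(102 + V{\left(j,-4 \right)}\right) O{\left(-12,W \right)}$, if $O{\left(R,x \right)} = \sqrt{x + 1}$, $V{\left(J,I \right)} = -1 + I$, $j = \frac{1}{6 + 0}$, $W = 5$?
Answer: $97 \sqrt{6} \approx 237.6$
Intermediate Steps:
$j = \frac{1}{6} \approx 0.16667$
$O{\left(R,x \right)} = \sqrt{1 + x}$
$\left(102 + V{\left(j,-4 \right)}\right) O{\left(-12,W \right)} = \left(102 - 5\right) \sqrt{1 + 5} = \left(102 - 5\right) \sqrt{6} = 97 \sqrt{6}$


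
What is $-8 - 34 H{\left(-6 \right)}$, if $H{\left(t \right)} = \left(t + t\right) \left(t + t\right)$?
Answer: $-4904$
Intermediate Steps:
$H{\left(t \right)} = 4 t^{2}$ ($H{\left(t \right)} = 2 t 2 t = 4 t^{2}$)
$-8 - 34 H{\left(-6 \right)} = -8 - 34 \cdot 4 \left(-6\right)^{2} = -8 - 34 \cdot 4 \cdot 36 = -8 - 4896 = -4904$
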